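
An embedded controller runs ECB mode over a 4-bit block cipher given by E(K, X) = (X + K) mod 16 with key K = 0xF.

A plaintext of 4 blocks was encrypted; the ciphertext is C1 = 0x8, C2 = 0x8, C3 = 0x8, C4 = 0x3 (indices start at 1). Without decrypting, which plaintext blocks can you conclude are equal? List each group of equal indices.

P1 = P2 = P3

ECB encrypts each block independently with the same key, so equal ciphertext blocks imply equal plaintext blocks.
C1 = C2 = C3 = 0x8, so P1 = P2 = P3.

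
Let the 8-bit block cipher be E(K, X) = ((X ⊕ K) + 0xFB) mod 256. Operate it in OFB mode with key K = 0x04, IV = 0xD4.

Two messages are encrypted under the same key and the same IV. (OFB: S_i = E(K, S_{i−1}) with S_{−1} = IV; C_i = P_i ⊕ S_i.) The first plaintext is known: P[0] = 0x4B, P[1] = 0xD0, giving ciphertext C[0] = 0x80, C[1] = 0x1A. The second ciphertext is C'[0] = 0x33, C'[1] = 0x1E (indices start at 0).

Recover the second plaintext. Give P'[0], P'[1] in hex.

P'[0] = 0xF8, P'[1] = 0xD4

In OFB with a reused IV, both messages share the same keystream S_i, so C_i ⊕ C'_i = P_i ⊕ P'_i and thus P'_i = P_i ⊕ C_i ⊕ C'_i.
P'[0]: 0x4B ⊕ 0x80 ⊕ 0x33 = 0xF8.
P'[1]: 0xD0 ⊕ 0x1A ⊕ 0x1E = 0xD4.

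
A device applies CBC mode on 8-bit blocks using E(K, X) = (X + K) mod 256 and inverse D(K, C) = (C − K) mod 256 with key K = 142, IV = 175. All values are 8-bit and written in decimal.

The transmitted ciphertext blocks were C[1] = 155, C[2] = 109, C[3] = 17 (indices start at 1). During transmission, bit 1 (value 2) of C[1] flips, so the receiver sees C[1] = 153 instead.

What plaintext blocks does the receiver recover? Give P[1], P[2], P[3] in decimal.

CBC decryption: P_i = D(K, C_i) ⊕ C_{i−1}, with C_{0} = IV.
Only C[1] changed, to 153. In CBC, a change in C_i garbles P_i and flips the same bit in P_{i+1}. Decrypting the received ciphertext:
P[1]: D(K, 153) = 11; 11 ⊕ 175 = 164.
P[2]: D(K, 109) = 223; 223 ⊕ 153 = 70.
P[3]: D(K, 17) = 131; 131 ⊕ 109 = 238.
Blocks that differ from the original plaintext: P[1], P[2].

P[1] = 164, P[2] = 70, P[3] = 238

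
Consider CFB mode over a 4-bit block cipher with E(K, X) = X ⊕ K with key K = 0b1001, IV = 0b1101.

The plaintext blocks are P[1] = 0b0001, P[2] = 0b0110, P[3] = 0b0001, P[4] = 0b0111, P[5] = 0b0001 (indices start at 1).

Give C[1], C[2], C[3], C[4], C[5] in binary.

C[1] = 0b0101, C[2] = 0b1010, C[3] = 0b0010, C[4] = 0b1100, C[5] = 0b0100

CFB encryption: C_i = P_i ⊕ E(K, C_{i−1}), with C_{0} = IV.
C[1]: E(K, 0b1101) = 0b0100; 0b0001 ⊕ 0b0100 = 0b0101.
C[2]: E(K, 0b0101) = 0b1100; 0b0110 ⊕ 0b1100 = 0b1010.
C[3]: E(K, 0b1010) = 0b0011; 0b0001 ⊕ 0b0011 = 0b0010.
C[4]: E(K, 0b0010) = 0b1011; 0b0111 ⊕ 0b1011 = 0b1100.
C[5]: E(K, 0b1100) = 0b0101; 0b0001 ⊕ 0b0101 = 0b0100.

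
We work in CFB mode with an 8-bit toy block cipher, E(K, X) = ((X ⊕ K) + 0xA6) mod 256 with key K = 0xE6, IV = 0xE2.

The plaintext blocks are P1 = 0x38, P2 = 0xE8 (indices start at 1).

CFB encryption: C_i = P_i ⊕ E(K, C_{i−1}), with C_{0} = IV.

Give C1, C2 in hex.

C1 = 0x92, C2 = 0xF2

C1: E(K, 0xE2) = 0xAA; 0x38 ⊕ 0xAA = 0x92.
C2: E(K, 0x92) = 0x1A; 0xE8 ⊕ 0x1A = 0xF2.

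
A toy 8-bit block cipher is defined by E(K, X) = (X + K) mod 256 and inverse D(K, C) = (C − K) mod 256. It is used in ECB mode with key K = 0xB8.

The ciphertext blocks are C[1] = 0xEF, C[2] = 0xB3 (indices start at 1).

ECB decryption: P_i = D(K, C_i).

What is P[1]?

P[1]: D(K, 0xEF) = 0x37.

P[1] = 0x37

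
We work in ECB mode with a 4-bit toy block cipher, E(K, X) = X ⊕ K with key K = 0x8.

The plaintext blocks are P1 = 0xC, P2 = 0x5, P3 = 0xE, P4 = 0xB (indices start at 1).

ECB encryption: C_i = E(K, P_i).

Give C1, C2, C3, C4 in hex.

C1 = 0x4, C2 = 0xD, C3 = 0x6, C4 = 0x3

C1: E(K, 0xC) = 0x4.
C2: E(K, 0x5) = 0xD.
C3: E(K, 0xE) = 0x6.
C4: E(K, 0xB) = 0x3.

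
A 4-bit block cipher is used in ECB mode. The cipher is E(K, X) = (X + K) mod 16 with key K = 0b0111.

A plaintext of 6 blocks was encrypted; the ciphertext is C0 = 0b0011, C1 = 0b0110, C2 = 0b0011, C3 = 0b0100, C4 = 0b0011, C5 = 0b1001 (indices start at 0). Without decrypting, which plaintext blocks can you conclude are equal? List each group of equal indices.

ECB encrypts each block independently with the same key, so equal ciphertext blocks imply equal plaintext blocks.
C0 = C2 = C4 = 0b0011, so P0 = P2 = P4.

P0 = P2 = P4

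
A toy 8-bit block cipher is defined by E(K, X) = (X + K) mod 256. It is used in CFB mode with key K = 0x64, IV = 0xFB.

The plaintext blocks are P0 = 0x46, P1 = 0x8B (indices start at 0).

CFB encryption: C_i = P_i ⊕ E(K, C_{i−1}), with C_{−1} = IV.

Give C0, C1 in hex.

C0: E(K, 0xFB) = 0x5F; 0x46 ⊕ 0x5F = 0x19.
C1: E(K, 0x19) = 0x7D; 0x8B ⊕ 0x7D = 0xF6.

C0 = 0x19, C1 = 0xF6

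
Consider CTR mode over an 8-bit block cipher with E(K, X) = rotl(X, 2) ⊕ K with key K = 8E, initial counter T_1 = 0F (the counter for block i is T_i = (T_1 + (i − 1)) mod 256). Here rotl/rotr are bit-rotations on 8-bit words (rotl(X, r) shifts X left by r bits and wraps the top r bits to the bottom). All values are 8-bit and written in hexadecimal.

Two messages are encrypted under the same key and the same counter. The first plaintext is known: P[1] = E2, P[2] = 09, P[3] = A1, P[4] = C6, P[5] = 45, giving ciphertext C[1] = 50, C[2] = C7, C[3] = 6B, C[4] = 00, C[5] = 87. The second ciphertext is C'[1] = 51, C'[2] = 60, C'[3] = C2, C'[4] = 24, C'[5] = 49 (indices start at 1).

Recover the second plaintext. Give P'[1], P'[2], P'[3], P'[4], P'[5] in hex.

In CTR with a reused counter, both messages share the same keystream S_i, so C_i ⊕ C'_i = P_i ⊕ P'_i and thus P'_i = P_i ⊕ C_i ⊕ C'_i.
P'[1]: E2 ⊕ 50 ⊕ 51 = E3.
P'[2]: 09 ⊕ C7 ⊕ 60 = AE.
P'[3]: A1 ⊕ 6B ⊕ C2 = 08.
P'[4]: C6 ⊕ 00 ⊕ 24 = E2.
P'[5]: 45 ⊕ 87 ⊕ 49 = 8B.

P'[1] = E3, P'[2] = AE, P'[3] = 08, P'[4] = E2, P'[5] = 8B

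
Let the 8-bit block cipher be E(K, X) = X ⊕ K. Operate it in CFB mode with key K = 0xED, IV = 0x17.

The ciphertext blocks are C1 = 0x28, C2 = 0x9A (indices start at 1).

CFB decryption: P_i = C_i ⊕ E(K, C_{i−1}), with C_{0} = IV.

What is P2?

P2 = 0x5F

P2: E(K, 0x28) = 0xC5; 0x9A ⊕ 0xC5 = 0x5F.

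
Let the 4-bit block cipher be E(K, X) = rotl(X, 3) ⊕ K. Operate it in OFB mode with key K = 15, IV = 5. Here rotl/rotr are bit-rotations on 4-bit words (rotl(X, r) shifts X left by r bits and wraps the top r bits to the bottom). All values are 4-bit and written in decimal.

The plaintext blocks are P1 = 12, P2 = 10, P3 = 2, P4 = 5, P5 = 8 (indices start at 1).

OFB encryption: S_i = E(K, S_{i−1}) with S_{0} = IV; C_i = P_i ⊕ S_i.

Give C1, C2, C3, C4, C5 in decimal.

C1 = 9, C2 = 15, C3 = 7, C4 = 0, C5 = 13

C1: S = E(K, 5) = 5; 12 ⊕ 5 = 9.
C2: S = E(K, 5) = 5; 10 ⊕ 5 = 15.
C3: S = E(K, 5) = 5; 2 ⊕ 5 = 7.
C4: S = E(K, 5) = 5; 5 ⊕ 5 = 0.
C5: S = E(K, 5) = 5; 8 ⊕ 5 = 13.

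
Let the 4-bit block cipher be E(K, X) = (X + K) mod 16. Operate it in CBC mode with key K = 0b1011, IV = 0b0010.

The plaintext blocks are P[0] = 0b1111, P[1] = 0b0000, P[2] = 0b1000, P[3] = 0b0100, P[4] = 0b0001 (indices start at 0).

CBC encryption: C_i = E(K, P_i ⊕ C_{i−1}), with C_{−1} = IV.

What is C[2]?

C[0]: P[0] ⊕ 0b0010 = 0b1101; E(K, 0b1101) = 0b1000.
C[1]: P[1] ⊕ 0b1000 = 0b1000; E(K, 0b1000) = 0b0011.
C[2]: P[2] ⊕ 0b0011 = 0b1011; E(K, 0b1011) = 0b0110.

C[2] = 0b0110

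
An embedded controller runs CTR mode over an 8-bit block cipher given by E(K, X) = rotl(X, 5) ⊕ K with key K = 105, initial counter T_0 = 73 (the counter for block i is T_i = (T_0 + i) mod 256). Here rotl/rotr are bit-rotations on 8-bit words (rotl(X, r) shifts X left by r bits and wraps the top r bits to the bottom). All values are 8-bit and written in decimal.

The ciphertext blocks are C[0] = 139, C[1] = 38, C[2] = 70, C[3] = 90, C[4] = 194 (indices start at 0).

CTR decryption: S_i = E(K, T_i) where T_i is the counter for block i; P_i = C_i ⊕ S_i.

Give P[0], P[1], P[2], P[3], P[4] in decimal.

P[0]: T = 73, S = E(K, T) = 64; 139 ⊕ 64 = 203.
P[1]: T = 74, S = E(K, T) = 32; 38 ⊕ 32 = 6.
P[2]: T = 75, S = E(K, T) = 0; 70 ⊕ 0 = 70.
P[3]: T = 76, S = E(K, T) = 224; 90 ⊕ 224 = 186.
P[4]: T = 77, S = E(K, T) = 192; 194 ⊕ 192 = 2.

P[0] = 203, P[1] = 6, P[2] = 70, P[3] = 186, P[4] = 2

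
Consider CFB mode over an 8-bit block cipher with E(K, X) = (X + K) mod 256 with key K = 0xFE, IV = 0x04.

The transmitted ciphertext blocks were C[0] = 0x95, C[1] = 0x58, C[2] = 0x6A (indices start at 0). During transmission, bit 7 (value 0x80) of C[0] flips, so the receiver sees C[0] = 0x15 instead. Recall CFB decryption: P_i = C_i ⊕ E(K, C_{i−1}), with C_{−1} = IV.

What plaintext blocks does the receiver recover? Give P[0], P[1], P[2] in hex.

Only C[0] changed, to 0x15. In CFB, a change in C_i flips the same bit in P_i and garbles P_{i+1}. Decrypting the received ciphertext:
P[0]: E(K, 0x04) = 0x02; 0x15 ⊕ 0x02 = 0x17.
P[1]: E(K, 0x15) = 0x13; 0x58 ⊕ 0x13 = 0x4B.
P[2]: E(K, 0x58) = 0x56; 0x6A ⊕ 0x56 = 0x3C.
Blocks that differ from the original plaintext: P[0], P[1].

P[0] = 0x17, P[1] = 0x4B, P[2] = 0x3C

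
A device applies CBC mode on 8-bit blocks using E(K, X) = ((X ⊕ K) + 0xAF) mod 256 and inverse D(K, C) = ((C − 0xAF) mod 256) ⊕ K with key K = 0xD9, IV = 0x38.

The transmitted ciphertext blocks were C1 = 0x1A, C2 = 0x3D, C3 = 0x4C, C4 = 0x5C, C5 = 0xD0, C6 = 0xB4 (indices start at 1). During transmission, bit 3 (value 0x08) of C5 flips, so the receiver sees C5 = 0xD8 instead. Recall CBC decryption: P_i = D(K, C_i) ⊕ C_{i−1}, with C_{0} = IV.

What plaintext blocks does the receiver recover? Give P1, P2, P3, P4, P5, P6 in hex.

P1 = 0x8A, P2 = 0x4D, P3 = 0x79, P4 = 0x38, P5 = 0xAC, P6 = 0x04

Only C5 changed, to 0xD8. In CBC, a change in C_i garbles P_i and flips the same bit in P_{i+1}. Decrypting the received ciphertext:
P1: D(K, 0x1A) = 0xB2; 0xB2 ⊕ 0x38 = 0x8A.
P2: D(K, 0x3D) = 0x57; 0x57 ⊕ 0x1A = 0x4D.
P3: D(K, 0x4C) = 0x44; 0x44 ⊕ 0x3D = 0x79.
P4: D(K, 0x5C) = 0x74; 0x74 ⊕ 0x4C = 0x38.
P5: D(K, 0xD8) = 0xF0; 0xF0 ⊕ 0x5C = 0xAC.
P6: D(K, 0xB4) = 0xDC; 0xDC ⊕ 0xD8 = 0x04.
Blocks that differ from the original plaintext: P5, P6.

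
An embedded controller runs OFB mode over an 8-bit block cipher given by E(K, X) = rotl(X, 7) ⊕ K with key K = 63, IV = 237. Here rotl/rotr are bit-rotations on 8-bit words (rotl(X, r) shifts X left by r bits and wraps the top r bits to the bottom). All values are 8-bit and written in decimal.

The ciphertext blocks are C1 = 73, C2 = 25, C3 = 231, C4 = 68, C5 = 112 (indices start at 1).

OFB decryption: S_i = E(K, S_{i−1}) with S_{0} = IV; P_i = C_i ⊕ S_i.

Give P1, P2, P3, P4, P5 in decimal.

P1: S = E(K, 237) = 201; 73 ⊕ 201 = 128.
P2: S = E(K, 201) = 219; 25 ⊕ 219 = 194.
P3: S = E(K, 219) = 210; 231 ⊕ 210 = 53.
P4: S = E(K, 210) = 86; 68 ⊕ 86 = 18.
P5: S = E(K, 86) = 20; 112 ⊕ 20 = 100.

P1 = 128, P2 = 194, P3 = 53, P4 = 18, P5 = 100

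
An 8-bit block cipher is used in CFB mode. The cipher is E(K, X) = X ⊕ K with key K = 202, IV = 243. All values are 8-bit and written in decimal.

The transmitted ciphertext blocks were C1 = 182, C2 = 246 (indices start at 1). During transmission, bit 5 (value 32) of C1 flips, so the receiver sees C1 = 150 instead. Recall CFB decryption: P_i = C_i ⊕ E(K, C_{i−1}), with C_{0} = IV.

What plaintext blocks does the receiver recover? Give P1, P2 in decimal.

P1 = 175, P2 = 170

Only C1 changed, to 150. In CFB, a change in C_i flips the same bit in P_i and garbles P_{i+1}. Decrypting the received ciphertext:
P1: E(K, 243) = 57; 150 ⊕ 57 = 175.
P2: E(K, 150) = 92; 246 ⊕ 92 = 170.
Blocks that differ from the original plaintext: P1, P2.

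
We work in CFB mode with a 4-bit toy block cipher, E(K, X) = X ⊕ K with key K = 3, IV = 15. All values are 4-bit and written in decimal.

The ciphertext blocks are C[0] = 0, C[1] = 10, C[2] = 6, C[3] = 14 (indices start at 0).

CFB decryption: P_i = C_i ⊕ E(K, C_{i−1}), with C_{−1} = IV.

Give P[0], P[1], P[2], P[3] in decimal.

P[0]: E(K, 15) = 12; 0 ⊕ 12 = 12.
P[1]: E(K, 0) = 3; 10 ⊕ 3 = 9.
P[2]: E(K, 10) = 9; 6 ⊕ 9 = 15.
P[3]: E(K, 6) = 5; 14 ⊕ 5 = 11.

P[0] = 12, P[1] = 9, P[2] = 15, P[3] = 11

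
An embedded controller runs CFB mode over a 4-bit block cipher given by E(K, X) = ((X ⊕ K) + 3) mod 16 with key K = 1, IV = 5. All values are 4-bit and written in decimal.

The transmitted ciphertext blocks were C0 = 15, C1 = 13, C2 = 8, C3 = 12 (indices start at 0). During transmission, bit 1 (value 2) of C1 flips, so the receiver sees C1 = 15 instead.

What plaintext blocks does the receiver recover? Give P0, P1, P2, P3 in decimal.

CFB decryption: P_i = C_i ⊕ E(K, C_{i−1}), with C_{−1} = IV.
Only C1 changed, to 15. In CFB, a change in C_i flips the same bit in P_i and garbles P_{i+1}. Decrypting the received ciphertext:
P0: E(K, 5) = 7; 15 ⊕ 7 = 8.
P1: E(K, 15) = 1; 15 ⊕ 1 = 14.
P2: E(K, 15) = 1; 8 ⊕ 1 = 9.
P3: E(K, 8) = 12; 12 ⊕ 12 = 0.
Blocks that differ from the original plaintext: P1, P2.

P0 = 8, P1 = 14, P2 = 9, P3 = 0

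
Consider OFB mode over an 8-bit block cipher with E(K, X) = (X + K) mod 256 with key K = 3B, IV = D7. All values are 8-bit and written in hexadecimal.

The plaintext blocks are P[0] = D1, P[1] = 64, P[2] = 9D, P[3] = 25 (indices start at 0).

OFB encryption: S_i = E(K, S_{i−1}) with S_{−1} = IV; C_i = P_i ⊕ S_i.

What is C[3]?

C[0]: S = E(K, D7) = 12; D1 ⊕ 12 = C3.
C[1]: S = E(K, 12) = 4D; 64 ⊕ 4D = 29.
C[2]: S = E(K, 4D) = 88; 9D ⊕ 88 = 15.
C[3]: S = E(K, 88) = C3; 25 ⊕ C3 = E6.

C[3] = E6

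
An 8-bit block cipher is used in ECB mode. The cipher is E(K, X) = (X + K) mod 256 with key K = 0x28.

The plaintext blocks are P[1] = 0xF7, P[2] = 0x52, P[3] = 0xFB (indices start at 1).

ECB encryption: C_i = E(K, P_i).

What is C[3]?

C[3]: E(K, 0xFB) = 0x23.

C[3] = 0x23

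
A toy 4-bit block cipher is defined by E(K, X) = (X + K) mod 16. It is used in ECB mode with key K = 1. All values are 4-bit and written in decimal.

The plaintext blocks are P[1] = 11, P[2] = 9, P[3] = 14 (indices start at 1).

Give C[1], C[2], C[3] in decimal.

C[1] = 12, C[2] = 10, C[3] = 15

ECB encryption: C_i = E(K, P_i).
C[1]: E(K, 11) = 12.
C[2]: E(K, 9) = 10.
C[3]: E(K, 14) = 15.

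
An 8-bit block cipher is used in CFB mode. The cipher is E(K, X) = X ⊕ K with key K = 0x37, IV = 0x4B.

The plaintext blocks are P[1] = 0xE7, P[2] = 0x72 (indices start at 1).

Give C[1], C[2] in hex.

C[1] = 0x9B, C[2] = 0xDE

CFB encryption: C_i = P_i ⊕ E(K, C_{i−1}), with C_{0} = IV.
C[1]: E(K, 0x4B) = 0x7C; 0xE7 ⊕ 0x7C = 0x9B.
C[2]: E(K, 0x9B) = 0xAC; 0x72 ⊕ 0xAC = 0xDE.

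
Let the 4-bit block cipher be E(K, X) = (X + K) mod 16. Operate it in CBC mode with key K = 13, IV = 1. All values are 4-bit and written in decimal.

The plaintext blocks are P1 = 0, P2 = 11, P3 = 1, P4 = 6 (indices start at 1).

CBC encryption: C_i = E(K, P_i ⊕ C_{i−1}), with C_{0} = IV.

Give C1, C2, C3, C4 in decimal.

C1: P1 ⊕ 1 = 1; E(K, 1) = 14.
C2: P2 ⊕ 14 = 5; E(K, 5) = 2.
C3: P3 ⊕ 2 = 3; E(K, 3) = 0.
C4: P4 ⊕ 0 = 6; E(K, 6) = 3.

C1 = 14, C2 = 2, C3 = 0, C4 = 3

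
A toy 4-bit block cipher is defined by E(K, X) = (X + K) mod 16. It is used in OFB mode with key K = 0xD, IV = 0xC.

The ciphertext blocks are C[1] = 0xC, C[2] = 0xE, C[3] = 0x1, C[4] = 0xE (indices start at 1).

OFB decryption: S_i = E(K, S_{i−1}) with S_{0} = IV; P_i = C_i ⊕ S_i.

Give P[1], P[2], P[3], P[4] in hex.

P[1]: S = E(K, 0xC) = 0x9; 0xC ⊕ 0x9 = 0x5.
P[2]: S = E(K, 0x9) = 0x6; 0xE ⊕ 0x6 = 0x8.
P[3]: S = E(K, 0x6) = 0x3; 0x1 ⊕ 0x3 = 0x2.
P[4]: S = E(K, 0x3) = 0x0; 0xE ⊕ 0x0 = 0xE.

P[1] = 0x5, P[2] = 0x8, P[3] = 0x2, P[4] = 0xE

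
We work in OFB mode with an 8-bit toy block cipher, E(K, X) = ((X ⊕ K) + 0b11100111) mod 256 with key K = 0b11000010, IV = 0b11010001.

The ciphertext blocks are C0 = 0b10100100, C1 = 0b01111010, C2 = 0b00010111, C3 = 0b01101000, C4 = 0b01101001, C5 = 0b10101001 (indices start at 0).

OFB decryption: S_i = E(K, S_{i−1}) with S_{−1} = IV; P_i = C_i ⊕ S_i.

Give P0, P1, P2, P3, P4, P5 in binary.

P0: S = E(K, 0b11010001) = 0b11111010; 0b10100100 ⊕ 0b11111010 = 0b01011110.
P1: S = E(K, 0b11111010) = 0b00011111; 0b01111010 ⊕ 0b00011111 = 0b01100101.
P2: S = E(K, 0b00011111) = 0b11000100; 0b00010111 ⊕ 0b11000100 = 0b11010011.
P3: S = E(K, 0b11000100) = 0b11101101; 0b01101000 ⊕ 0b11101101 = 0b10000101.
P4: S = E(K, 0b11101101) = 0b00010110; 0b01101001 ⊕ 0b00010110 = 0b01111111.
P5: S = E(K, 0b00010110) = 0b10111011; 0b10101001 ⊕ 0b10111011 = 0b00010010.

P0 = 0b01011110, P1 = 0b01100101, P2 = 0b11010011, P3 = 0b10000101, P4 = 0b01111111, P5 = 0b00010010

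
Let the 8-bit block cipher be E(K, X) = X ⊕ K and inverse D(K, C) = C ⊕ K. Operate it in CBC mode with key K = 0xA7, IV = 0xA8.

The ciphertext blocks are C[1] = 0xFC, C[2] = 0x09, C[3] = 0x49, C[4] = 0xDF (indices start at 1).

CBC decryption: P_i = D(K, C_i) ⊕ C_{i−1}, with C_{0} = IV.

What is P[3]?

P[3] = 0xE7

P[3]: D(K, 0x49) = 0xEE; 0xEE ⊕ 0x09 = 0xE7.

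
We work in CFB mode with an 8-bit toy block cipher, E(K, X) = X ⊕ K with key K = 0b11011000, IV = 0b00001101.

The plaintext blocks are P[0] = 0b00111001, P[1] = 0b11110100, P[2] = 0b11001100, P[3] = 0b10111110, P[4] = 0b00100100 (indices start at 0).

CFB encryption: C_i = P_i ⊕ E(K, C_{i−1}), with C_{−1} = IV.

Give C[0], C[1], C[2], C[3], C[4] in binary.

C[0]: E(K, 0b00001101) = 0b11010101; 0b00111001 ⊕ 0b11010101 = 0b11101100.
C[1]: E(K, 0b11101100) = 0b00110100; 0b11110100 ⊕ 0b00110100 = 0b11000000.
C[2]: E(K, 0b11000000) = 0b00011000; 0b11001100 ⊕ 0b00011000 = 0b11010100.
C[3]: E(K, 0b11010100) = 0b00001100; 0b10111110 ⊕ 0b00001100 = 0b10110010.
C[4]: E(K, 0b10110010) = 0b01101010; 0b00100100 ⊕ 0b01101010 = 0b01001110.

C[0] = 0b11101100, C[1] = 0b11000000, C[2] = 0b11010100, C[3] = 0b10110010, C[4] = 0b01001110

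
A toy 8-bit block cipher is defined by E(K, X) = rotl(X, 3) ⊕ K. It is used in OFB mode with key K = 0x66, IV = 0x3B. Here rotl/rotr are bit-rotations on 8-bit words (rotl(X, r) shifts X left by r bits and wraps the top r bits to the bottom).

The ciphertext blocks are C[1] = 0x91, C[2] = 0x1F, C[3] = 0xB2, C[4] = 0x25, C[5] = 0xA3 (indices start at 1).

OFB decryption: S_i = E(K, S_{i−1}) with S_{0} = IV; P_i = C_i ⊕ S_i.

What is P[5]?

P[5] = 0x58

P[1]: S = E(K, 0x3B) = 0xBF; 0x91 ⊕ 0xBF = 0x2E.
P[2]: S = E(K, 0xBF) = 0x9B; 0x1F ⊕ 0x9B = 0x84.
P[3]: S = E(K, 0x9B) = 0xBA; 0xB2 ⊕ 0xBA = 0x08.
P[4]: S = E(K, 0xBA) = 0xB3; 0x25 ⊕ 0xB3 = 0x96.
P[5]: S = E(K, 0xB3) = 0xFB; 0xA3 ⊕ 0xFB = 0x58.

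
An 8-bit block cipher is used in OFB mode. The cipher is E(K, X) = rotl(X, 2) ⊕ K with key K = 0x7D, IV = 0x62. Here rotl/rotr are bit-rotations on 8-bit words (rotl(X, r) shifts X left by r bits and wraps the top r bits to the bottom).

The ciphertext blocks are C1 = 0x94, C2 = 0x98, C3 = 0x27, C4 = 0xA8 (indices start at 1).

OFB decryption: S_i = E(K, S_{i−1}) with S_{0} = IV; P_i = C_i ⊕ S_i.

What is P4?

P4 = 0xCA

P1: S = E(K, 0x62) = 0xF4; 0x94 ⊕ 0xF4 = 0x60.
P2: S = E(K, 0xF4) = 0xAE; 0x98 ⊕ 0xAE = 0x36.
P3: S = E(K, 0xAE) = 0xC7; 0x27 ⊕ 0xC7 = 0xE0.
P4: S = E(K, 0xC7) = 0x62; 0xA8 ⊕ 0x62 = 0xCA.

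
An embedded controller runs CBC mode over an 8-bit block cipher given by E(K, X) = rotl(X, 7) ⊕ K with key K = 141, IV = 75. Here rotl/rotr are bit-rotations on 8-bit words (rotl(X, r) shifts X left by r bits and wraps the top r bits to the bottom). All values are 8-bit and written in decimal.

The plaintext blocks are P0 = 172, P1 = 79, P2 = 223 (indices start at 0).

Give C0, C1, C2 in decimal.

CBC encryption: C_i = E(K, P_i ⊕ C_{i−1}), with C_{−1} = IV.
C0: P0 ⊕ 75 = 231; E(K, 231) = 126.
C1: P1 ⊕ 126 = 49; E(K, 49) = 21.
C2: P2 ⊕ 21 = 202; E(K, 202) = 232.

C0 = 126, C1 = 21, C2 = 232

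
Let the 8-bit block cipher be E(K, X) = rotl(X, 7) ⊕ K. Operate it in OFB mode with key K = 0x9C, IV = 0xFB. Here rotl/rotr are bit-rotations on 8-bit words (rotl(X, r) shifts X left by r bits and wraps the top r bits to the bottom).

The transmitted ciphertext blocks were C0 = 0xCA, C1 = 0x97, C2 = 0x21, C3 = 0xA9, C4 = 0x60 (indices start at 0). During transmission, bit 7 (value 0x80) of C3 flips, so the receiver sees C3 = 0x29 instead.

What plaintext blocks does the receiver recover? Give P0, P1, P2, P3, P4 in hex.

P0 = 0xAB, P1 = 0xBB, P2 = 0xAB, P3 = 0xF0, P4 = 0x10

OFB decryption: S_i = E(K, S_{i−1}) with S_{−1} = IV; P_i = C_i ⊕ S_i.
Only C3 changed, to 0x29. In OFB, a change in C_i flips the same bit in P_i only; the keystream is unaffected. Decrypting the received ciphertext:
P0: S = E(K, 0xFB) = 0x61; 0xCA ⊕ 0x61 = 0xAB.
P1: S = E(K, 0x61) = 0x2C; 0x97 ⊕ 0x2C = 0xBB.
P2: S = E(K, 0x2C) = 0x8A; 0x21 ⊕ 0x8A = 0xAB.
P3: S = E(K, 0x8A) = 0xD9; 0x29 ⊕ 0xD9 = 0xF0.
P4: S = E(K, 0xD9) = 0x70; 0x60 ⊕ 0x70 = 0x10.
Blocks that differ from the original plaintext: P3.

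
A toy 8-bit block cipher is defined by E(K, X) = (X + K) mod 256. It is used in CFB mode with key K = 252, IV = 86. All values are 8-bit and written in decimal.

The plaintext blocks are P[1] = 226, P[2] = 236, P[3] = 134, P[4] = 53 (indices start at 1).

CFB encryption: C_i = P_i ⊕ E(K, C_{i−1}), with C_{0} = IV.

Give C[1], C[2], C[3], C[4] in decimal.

C[1]: E(K, 86) = 82; 226 ⊕ 82 = 176.
C[2]: E(K, 176) = 172; 236 ⊕ 172 = 64.
C[3]: E(K, 64) = 60; 134 ⊕ 60 = 186.
C[4]: E(K, 186) = 182; 53 ⊕ 182 = 131.

C[1] = 176, C[2] = 64, C[3] = 186, C[4] = 131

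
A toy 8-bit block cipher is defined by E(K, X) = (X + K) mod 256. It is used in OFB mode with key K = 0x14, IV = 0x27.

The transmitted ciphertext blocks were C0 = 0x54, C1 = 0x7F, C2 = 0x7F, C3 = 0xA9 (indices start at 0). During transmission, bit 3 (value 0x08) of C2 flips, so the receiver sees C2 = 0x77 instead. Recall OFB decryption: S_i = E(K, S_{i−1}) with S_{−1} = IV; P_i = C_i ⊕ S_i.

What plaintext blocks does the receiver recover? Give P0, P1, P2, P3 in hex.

Only C2 changed, to 0x77. In OFB, a change in C_i flips the same bit in P_i only; the keystream is unaffected. Decrypting the received ciphertext:
P0: S = E(K, 0x27) = 0x3B; 0x54 ⊕ 0x3B = 0x6F.
P1: S = E(K, 0x3B) = 0x4F; 0x7F ⊕ 0x4F = 0x30.
P2: S = E(K, 0x4F) = 0x63; 0x77 ⊕ 0x63 = 0x14.
P3: S = E(K, 0x63) = 0x77; 0xA9 ⊕ 0x77 = 0xDE.
Blocks that differ from the original plaintext: P2.

P0 = 0x6F, P1 = 0x30, P2 = 0x14, P3 = 0xDE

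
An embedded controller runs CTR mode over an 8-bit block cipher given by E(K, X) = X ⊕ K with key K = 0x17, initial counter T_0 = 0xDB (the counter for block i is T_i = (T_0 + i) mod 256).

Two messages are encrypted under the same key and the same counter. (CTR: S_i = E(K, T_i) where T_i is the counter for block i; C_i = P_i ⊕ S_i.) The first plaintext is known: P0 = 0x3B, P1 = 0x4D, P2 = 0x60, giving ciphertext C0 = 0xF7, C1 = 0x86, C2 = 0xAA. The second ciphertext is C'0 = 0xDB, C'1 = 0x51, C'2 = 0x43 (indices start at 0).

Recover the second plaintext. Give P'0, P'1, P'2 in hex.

P'0 = 0x17, P'1 = 0x9A, P'2 = 0x89

In CTR with a reused counter, both messages share the same keystream S_i, so C_i ⊕ C'_i = P_i ⊕ P'_i and thus P'_i = P_i ⊕ C_i ⊕ C'_i.
P'0: 0x3B ⊕ 0xF7 ⊕ 0xDB = 0x17.
P'1: 0x4D ⊕ 0x86 ⊕ 0x51 = 0x9A.
P'2: 0x60 ⊕ 0xAA ⊕ 0x43 = 0x89.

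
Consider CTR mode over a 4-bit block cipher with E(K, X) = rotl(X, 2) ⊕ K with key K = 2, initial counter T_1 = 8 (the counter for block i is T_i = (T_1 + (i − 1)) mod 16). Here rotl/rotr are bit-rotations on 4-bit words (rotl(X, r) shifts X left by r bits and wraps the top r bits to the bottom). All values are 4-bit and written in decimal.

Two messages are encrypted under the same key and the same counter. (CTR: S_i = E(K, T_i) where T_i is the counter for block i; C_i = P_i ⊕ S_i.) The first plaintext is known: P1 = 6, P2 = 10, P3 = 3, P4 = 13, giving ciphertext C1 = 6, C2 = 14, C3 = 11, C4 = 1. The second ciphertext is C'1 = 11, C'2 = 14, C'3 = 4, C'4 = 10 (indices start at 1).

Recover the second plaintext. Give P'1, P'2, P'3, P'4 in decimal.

In CTR with a reused counter, both messages share the same keystream S_i, so C_i ⊕ C'_i = P_i ⊕ P'_i and thus P'_i = P_i ⊕ C_i ⊕ C'_i.
P'1: 6 ⊕ 6 ⊕ 11 = 11.
P'2: 10 ⊕ 14 ⊕ 14 = 10.
P'3: 3 ⊕ 11 ⊕ 4 = 12.
P'4: 13 ⊕ 1 ⊕ 10 = 6.

P'1 = 11, P'2 = 10, P'3 = 12, P'4 = 6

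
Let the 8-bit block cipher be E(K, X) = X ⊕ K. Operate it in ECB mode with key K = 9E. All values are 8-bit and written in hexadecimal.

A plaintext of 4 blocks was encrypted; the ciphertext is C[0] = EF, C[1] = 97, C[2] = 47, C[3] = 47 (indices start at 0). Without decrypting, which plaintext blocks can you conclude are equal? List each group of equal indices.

P[2] = P[3]

ECB encrypts each block independently with the same key, so equal ciphertext blocks imply equal plaintext blocks.
C[2] = C[3] = 47, so P[2] = P[3].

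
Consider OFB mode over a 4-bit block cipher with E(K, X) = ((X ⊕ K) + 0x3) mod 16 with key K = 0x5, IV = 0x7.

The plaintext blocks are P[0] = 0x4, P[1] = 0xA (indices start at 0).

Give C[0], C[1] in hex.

OFB encryption: S_i = E(K, S_{i−1}) with S_{−1} = IV; C_i = P_i ⊕ S_i.
C[0]: S = E(K, 0x7) = 0x5; 0x4 ⊕ 0x5 = 0x1.
C[1]: S = E(K, 0x5) = 0x3; 0xA ⊕ 0x3 = 0x9.

C[0] = 0x1, C[1] = 0x9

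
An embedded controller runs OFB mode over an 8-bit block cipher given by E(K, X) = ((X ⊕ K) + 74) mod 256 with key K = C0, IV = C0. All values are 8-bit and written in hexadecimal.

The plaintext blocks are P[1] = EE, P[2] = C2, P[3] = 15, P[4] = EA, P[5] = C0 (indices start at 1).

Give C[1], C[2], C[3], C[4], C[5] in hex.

OFB encryption: S_i = E(K, S_{i−1}) with S_{0} = IV; C_i = P_i ⊕ S_i.
C[1]: S = E(K, C0) = 74; EE ⊕ 74 = 9A.
C[2]: S = E(K, 74) = 28; C2 ⊕ 28 = EA.
C[3]: S = E(K, 28) = 5C; 15 ⊕ 5C = 49.
C[4]: S = E(K, 5C) = 10; EA ⊕ 10 = FA.
C[5]: S = E(K, 10) = 44; C0 ⊕ 44 = 84.

C[1] = 9A, C[2] = EA, C[3] = 49, C[4] = FA, C[5] = 84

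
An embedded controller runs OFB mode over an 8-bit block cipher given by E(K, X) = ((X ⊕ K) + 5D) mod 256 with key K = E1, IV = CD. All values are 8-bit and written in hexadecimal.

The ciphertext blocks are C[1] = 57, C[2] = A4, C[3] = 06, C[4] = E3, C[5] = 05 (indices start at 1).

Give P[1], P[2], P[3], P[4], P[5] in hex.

P[1] = DE, P[2] = 61, P[3] = 87, P[4] = 5E, P[5] = BC

OFB decryption: S_i = E(K, S_{i−1}) with S_{0} = IV; P_i = C_i ⊕ S_i.
P[1]: S = E(K, CD) = 89; 57 ⊕ 89 = DE.
P[2]: S = E(K, 89) = C5; A4 ⊕ C5 = 61.
P[3]: S = E(K, C5) = 81; 06 ⊕ 81 = 87.
P[4]: S = E(K, 81) = BD; E3 ⊕ BD = 5E.
P[5]: S = E(K, BD) = B9; 05 ⊕ B9 = BC.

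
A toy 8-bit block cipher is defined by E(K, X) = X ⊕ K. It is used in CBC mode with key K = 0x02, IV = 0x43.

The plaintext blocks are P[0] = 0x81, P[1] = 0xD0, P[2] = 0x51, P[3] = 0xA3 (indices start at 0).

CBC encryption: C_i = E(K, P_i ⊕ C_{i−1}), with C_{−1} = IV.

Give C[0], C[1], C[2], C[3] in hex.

C[0]: P[0] ⊕ 0x43 = 0xC2; E(K, 0xC2) = 0xC0.
C[1]: P[1] ⊕ 0xC0 = 0x10; E(K, 0x10) = 0x12.
C[2]: P[2] ⊕ 0x12 = 0x43; E(K, 0x43) = 0x41.
C[3]: P[3] ⊕ 0x41 = 0xE2; E(K, 0xE2) = 0xE0.

C[0] = 0xC0, C[1] = 0x12, C[2] = 0x41, C[3] = 0xE0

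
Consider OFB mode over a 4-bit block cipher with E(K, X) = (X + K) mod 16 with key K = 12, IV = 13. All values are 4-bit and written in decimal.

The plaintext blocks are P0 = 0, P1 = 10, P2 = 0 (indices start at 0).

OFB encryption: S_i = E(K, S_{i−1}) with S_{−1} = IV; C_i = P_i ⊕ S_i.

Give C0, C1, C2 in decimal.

C0 = 9, C1 = 15, C2 = 1

C0: S = E(K, 13) = 9; 0 ⊕ 9 = 9.
C1: S = E(K, 9) = 5; 10 ⊕ 5 = 15.
C2: S = E(K, 5) = 1; 0 ⊕ 1 = 1.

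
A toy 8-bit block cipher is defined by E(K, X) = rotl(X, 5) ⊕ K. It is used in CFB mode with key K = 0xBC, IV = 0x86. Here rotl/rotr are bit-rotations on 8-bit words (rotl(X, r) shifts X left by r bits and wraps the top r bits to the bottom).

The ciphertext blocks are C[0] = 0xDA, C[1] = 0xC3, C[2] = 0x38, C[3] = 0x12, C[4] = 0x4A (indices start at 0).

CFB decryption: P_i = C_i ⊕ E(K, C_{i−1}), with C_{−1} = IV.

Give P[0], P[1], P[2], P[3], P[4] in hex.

P[0] = 0xB6, P[1] = 0x24, P[2] = 0xFC, P[3] = 0xA9, P[4] = 0xB4

P[0]: E(K, 0x86) = 0x6C; 0xDA ⊕ 0x6C = 0xB6.
P[1]: E(K, 0xDA) = 0xE7; 0xC3 ⊕ 0xE7 = 0x24.
P[2]: E(K, 0xC3) = 0xC4; 0x38 ⊕ 0xC4 = 0xFC.
P[3]: E(K, 0x38) = 0xBB; 0x12 ⊕ 0xBB = 0xA9.
P[4]: E(K, 0x12) = 0xFE; 0x4A ⊕ 0xFE = 0xB4.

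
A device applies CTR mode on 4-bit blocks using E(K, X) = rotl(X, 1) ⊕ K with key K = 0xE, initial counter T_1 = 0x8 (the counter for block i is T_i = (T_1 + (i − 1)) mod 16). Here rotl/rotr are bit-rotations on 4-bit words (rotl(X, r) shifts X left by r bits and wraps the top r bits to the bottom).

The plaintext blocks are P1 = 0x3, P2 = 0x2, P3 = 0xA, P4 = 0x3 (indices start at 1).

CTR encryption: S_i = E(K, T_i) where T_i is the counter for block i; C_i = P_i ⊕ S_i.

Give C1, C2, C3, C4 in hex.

C1 = 0xC, C2 = 0xF, C3 = 0x1, C4 = 0xA

C1: T = 0x8, S = E(K, T) = 0xF; 0x3 ⊕ 0xF = 0xC.
C2: T = 0x9, S = E(K, T) = 0xD; 0x2 ⊕ 0xD = 0xF.
C3: T = 0xA, S = E(K, T) = 0xB; 0xA ⊕ 0xB = 0x1.
C4: T = 0xB, S = E(K, T) = 0x9; 0x3 ⊕ 0x9 = 0xA.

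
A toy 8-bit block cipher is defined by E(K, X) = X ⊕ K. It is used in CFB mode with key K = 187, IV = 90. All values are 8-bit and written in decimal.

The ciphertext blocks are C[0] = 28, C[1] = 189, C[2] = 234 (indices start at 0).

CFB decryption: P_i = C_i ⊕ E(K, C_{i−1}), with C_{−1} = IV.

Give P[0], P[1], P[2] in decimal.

P[0] = 253, P[1] = 26, P[2] = 236

P[0]: E(K, 90) = 225; 28 ⊕ 225 = 253.
P[1]: E(K, 28) = 167; 189 ⊕ 167 = 26.
P[2]: E(K, 189) = 6; 234 ⊕ 6 = 236.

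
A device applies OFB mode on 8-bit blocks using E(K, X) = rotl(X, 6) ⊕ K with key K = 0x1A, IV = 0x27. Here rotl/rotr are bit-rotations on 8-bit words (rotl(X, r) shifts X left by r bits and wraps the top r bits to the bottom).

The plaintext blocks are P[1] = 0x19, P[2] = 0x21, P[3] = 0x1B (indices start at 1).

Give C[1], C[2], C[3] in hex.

C[1] = 0xCA, C[2] = 0xCF, C[3] = 0xBA

OFB encryption: S_i = E(K, S_{i−1}) with S_{0} = IV; C_i = P_i ⊕ S_i.
C[1]: S = E(K, 0x27) = 0xD3; 0x19 ⊕ 0xD3 = 0xCA.
C[2]: S = E(K, 0xD3) = 0xEE; 0x21 ⊕ 0xEE = 0xCF.
C[3]: S = E(K, 0xEE) = 0xA1; 0x1B ⊕ 0xA1 = 0xBA.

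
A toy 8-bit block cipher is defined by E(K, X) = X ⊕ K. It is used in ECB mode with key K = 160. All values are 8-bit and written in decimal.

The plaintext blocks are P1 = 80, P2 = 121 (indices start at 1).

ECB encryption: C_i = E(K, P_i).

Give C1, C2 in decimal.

C1 = 240, C2 = 217

C1: E(K, 80) = 240.
C2: E(K, 121) = 217.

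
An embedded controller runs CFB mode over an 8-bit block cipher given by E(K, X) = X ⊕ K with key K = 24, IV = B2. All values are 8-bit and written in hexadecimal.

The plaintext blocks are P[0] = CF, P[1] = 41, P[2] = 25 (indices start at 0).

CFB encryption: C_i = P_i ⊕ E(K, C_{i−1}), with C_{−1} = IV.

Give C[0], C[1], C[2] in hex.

C[0]: E(K, B2) = 96; CF ⊕ 96 = 59.
C[1]: E(K, 59) = 7D; 41 ⊕ 7D = 3C.
C[2]: E(K, 3C) = 18; 25 ⊕ 18 = 3D.

C[0] = 59, C[1] = 3C, C[2] = 3D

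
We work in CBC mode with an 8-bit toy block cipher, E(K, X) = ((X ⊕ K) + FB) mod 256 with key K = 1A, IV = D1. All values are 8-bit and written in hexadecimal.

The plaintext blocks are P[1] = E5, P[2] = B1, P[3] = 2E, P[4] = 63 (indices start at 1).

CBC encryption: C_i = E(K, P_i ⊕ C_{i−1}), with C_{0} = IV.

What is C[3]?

C[3] = 44

C[1]: P[1] ⊕ D1 = 34; E(K, 34) = 29.
C[2]: P[2] ⊕ 29 = 98; E(K, 98) = 7D.
C[3]: P[3] ⊕ 7D = 53; E(K, 53) = 44.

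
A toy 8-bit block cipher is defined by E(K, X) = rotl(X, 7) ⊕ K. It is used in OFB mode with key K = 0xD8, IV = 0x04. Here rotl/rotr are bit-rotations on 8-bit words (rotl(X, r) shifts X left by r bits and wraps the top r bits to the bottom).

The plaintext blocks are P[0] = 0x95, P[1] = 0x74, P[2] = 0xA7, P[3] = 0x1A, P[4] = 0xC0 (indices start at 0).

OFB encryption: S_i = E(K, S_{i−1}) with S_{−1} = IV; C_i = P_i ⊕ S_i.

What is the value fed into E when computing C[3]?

C[0]: S = E(K, 0x04) = 0xDA; 0x95 ⊕ 0xDA = 0x4F.
C[1]: S = E(K, 0xDA) = 0xB5; 0x74 ⊕ 0xB5 = 0xC1.
C[2]: S = E(K, 0xB5) = 0x02; 0xA7 ⊕ 0x02 = 0xA5.
C[3]: S = E(K, 0x02) = 0xD9; 0x1A ⊕ 0xD9 = 0xC3.
So the input to E for block [3] is 0x02.

0x02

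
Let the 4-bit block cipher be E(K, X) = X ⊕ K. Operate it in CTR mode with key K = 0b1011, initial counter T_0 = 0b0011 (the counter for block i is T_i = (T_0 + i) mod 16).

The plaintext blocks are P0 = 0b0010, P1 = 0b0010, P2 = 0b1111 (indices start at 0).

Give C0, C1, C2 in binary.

CTR encryption: S_i = E(K, T_i) where T_i is the counter for block i; C_i = P_i ⊕ S_i.
C0: T = 0b0011, S = E(K, T) = 0b1000; 0b0010 ⊕ 0b1000 = 0b1010.
C1: T = 0b0100, S = E(K, T) = 0b1111; 0b0010 ⊕ 0b1111 = 0b1101.
C2: T = 0b0101, S = E(K, T) = 0b1110; 0b1111 ⊕ 0b1110 = 0b0001.

C0 = 0b1010, C1 = 0b1101, C2 = 0b0001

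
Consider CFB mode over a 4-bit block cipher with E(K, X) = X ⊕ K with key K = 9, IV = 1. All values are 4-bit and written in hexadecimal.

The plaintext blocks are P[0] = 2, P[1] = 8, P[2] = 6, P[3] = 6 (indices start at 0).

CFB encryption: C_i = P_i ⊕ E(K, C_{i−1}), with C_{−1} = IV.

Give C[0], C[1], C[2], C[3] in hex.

C[0] = A, C[1] = B, C[2] = 4, C[3] = B

C[0]: E(K, 1) = 8; 2 ⊕ 8 = A.
C[1]: E(K, A) = 3; 8 ⊕ 3 = B.
C[2]: E(K, B) = 2; 6 ⊕ 2 = 4.
C[3]: E(K, 4) = D; 6 ⊕ D = B.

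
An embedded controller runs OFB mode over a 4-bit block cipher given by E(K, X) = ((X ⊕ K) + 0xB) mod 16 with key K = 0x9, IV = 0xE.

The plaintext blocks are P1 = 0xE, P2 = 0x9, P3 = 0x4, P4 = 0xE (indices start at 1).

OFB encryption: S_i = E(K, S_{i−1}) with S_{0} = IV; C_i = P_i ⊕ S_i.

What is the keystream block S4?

C1: S = E(K, 0xE) = 0x2; 0xE ⊕ 0x2 = 0xC.
C2: S = E(K, 0x2) = 0x6; 0x9 ⊕ 0x6 = 0xF.
C3: S = E(K, 0x6) = 0xA; 0x4 ⊕ 0xA = 0xE.
C4: S = E(K, 0xA) = 0xE; 0xE ⊕ 0xE = 0x0.
So S4 = 0xE.

0xE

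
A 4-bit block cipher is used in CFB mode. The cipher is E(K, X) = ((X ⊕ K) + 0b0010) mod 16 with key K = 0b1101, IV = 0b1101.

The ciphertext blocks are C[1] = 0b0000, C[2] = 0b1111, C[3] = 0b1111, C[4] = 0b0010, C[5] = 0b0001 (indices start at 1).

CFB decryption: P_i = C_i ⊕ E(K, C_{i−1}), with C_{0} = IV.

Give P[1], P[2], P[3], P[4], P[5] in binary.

P[1] = 0b0010, P[2] = 0b0000, P[3] = 0b1011, P[4] = 0b0110, P[5] = 0b0000

P[1]: E(K, 0b1101) = 0b0010; 0b0000 ⊕ 0b0010 = 0b0010.
P[2]: E(K, 0b0000) = 0b1111; 0b1111 ⊕ 0b1111 = 0b0000.
P[3]: E(K, 0b1111) = 0b0100; 0b1111 ⊕ 0b0100 = 0b1011.
P[4]: E(K, 0b1111) = 0b0100; 0b0010 ⊕ 0b0100 = 0b0110.
P[5]: E(K, 0b0010) = 0b0001; 0b0001 ⊕ 0b0001 = 0b0000.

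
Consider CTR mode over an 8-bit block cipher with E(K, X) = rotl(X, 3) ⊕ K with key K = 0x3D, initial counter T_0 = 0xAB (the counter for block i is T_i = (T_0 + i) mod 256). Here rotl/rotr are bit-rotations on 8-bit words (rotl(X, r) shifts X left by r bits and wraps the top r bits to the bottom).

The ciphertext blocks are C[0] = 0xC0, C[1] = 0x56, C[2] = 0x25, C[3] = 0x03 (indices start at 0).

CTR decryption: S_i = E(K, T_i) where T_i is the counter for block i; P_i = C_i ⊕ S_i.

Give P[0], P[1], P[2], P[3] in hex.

P[0]: T = 0xAB, S = E(K, T) = 0x60; 0xC0 ⊕ 0x60 = 0xA0.
P[1]: T = 0xAC, S = E(K, T) = 0x58; 0x56 ⊕ 0x58 = 0x0E.
P[2]: T = 0xAD, S = E(K, T) = 0x50; 0x25 ⊕ 0x50 = 0x75.
P[3]: T = 0xAE, S = E(K, T) = 0x48; 0x03 ⊕ 0x48 = 0x4B.

P[0] = 0xA0, P[1] = 0x0E, P[2] = 0x75, P[3] = 0x4B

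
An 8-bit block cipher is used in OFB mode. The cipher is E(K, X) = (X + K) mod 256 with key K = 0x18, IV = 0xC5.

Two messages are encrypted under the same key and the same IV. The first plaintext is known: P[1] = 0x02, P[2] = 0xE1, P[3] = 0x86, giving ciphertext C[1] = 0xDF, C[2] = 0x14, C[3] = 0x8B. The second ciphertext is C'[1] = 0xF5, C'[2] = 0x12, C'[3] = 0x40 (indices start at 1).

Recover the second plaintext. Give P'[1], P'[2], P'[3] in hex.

In OFB with a reused IV, both messages share the same keystream S_i, so C_i ⊕ C'_i = P_i ⊕ P'_i and thus P'_i = P_i ⊕ C_i ⊕ C'_i.
P'[1]: 0x02 ⊕ 0xDF ⊕ 0xF5 = 0x28.
P'[2]: 0xE1 ⊕ 0x14 ⊕ 0x12 = 0xE7.
P'[3]: 0x86 ⊕ 0x8B ⊕ 0x40 = 0x4D.

P'[1] = 0x28, P'[2] = 0xE7, P'[3] = 0x4D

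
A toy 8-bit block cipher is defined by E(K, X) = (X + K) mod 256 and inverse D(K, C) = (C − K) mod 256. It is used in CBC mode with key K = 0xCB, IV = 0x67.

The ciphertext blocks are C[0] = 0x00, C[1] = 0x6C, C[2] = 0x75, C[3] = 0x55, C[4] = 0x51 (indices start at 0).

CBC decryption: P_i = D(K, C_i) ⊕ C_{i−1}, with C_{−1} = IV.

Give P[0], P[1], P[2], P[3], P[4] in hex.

P[0]: D(K, 0x00) = 0x35; 0x35 ⊕ 0x67 = 0x52.
P[1]: D(K, 0x6C) = 0xA1; 0xA1 ⊕ 0x00 = 0xA1.
P[2]: D(K, 0x75) = 0xAA; 0xAA ⊕ 0x6C = 0xC6.
P[3]: D(K, 0x55) = 0x8A; 0x8A ⊕ 0x75 = 0xFF.
P[4]: D(K, 0x51) = 0x86; 0x86 ⊕ 0x55 = 0xD3.

P[0] = 0x52, P[1] = 0xA1, P[2] = 0xC6, P[3] = 0xFF, P[4] = 0xD3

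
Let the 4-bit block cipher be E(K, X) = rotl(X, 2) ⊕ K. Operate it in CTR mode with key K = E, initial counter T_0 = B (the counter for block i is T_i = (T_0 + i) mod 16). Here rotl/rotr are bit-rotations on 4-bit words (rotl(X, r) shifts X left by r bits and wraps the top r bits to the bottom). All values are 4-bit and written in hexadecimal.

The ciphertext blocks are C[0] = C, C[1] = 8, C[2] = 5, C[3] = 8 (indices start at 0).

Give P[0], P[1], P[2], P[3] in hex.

CTR decryption: S_i = E(K, T_i) where T_i is the counter for block i; P_i = C_i ⊕ S_i.
P[0]: T = B, S = E(K, T) = 0; C ⊕ 0 = C.
P[1]: T = C, S = E(K, T) = D; 8 ⊕ D = 5.
P[2]: T = D, S = E(K, T) = 9; 5 ⊕ 9 = C.
P[3]: T = E, S = E(K, T) = 5; 8 ⊕ 5 = D.

P[0] = C, P[1] = 5, P[2] = C, P[3] = D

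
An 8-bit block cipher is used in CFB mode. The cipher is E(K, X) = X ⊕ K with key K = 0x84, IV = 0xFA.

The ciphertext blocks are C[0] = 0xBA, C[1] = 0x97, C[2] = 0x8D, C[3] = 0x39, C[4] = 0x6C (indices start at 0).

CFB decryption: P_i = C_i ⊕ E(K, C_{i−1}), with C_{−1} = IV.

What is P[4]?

P[4] = 0xD1

P[4]: E(K, 0x39) = 0xBD; 0x6C ⊕ 0xBD = 0xD1.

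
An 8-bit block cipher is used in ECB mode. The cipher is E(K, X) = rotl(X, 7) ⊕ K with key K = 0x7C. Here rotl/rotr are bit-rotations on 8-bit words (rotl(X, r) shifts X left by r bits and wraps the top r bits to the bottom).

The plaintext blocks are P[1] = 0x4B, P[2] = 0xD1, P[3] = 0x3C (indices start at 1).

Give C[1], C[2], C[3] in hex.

ECB encryption: C_i = E(K, P_i).
C[1]: E(K, 0x4B) = 0xD9.
C[2]: E(K, 0xD1) = 0x94.
C[3]: E(K, 0x3C) = 0x62.

C[1] = 0xD9, C[2] = 0x94, C[3] = 0x62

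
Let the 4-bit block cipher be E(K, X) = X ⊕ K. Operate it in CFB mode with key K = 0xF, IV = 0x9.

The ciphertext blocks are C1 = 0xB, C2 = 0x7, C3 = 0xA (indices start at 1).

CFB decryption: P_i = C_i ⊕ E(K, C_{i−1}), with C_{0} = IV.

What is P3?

P3: E(K, 0x7) = 0x8; 0xA ⊕ 0x8 = 0x2.

P3 = 0x2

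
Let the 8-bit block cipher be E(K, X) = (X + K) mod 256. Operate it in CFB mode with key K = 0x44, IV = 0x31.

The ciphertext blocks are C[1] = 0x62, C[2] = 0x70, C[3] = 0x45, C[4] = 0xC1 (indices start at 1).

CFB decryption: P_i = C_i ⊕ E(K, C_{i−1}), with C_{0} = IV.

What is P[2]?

P[2] = 0xD6

P[2]: E(K, 0x62) = 0xA6; 0x70 ⊕ 0xA6 = 0xD6.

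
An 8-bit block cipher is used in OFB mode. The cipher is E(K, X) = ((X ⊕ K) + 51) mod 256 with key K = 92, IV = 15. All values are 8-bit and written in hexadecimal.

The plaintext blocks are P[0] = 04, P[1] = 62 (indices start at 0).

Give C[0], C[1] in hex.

C[0] = DC, C[1] = F9

OFB encryption: S_i = E(K, S_{i−1}) with S_{−1} = IV; C_i = P_i ⊕ S_i.
C[0]: S = E(K, 15) = D8; 04 ⊕ D8 = DC.
C[1]: S = E(K, D8) = 9B; 62 ⊕ 9B = F9.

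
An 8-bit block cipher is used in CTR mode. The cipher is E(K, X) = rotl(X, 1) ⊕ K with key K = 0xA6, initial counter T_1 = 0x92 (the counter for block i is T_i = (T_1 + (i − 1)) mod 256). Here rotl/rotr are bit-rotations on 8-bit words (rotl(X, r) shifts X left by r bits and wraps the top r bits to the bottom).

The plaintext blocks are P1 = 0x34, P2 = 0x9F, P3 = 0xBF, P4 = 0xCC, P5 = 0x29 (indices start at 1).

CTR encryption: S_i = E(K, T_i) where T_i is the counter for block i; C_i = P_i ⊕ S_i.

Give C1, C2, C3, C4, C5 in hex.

C1: T = 0x92, S = E(K, T) = 0x83; 0x34 ⊕ 0x83 = 0xB7.
C2: T = 0x93, S = E(K, T) = 0x81; 0x9F ⊕ 0x81 = 0x1E.
C3: T = 0x94, S = E(K, T) = 0x8F; 0xBF ⊕ 0x8F = 0x30.
C4: T = 0x95, S = E(K, T) = 0x8D; 0xCC ⊕ 0x8D = 0x41.
C5: T = 0x96, S = E(K, T) = 0x8B; 0x29 ⊕ 0x8B = 0xA2.

C1 = 0xB7, C2 = 0x1E, C3 = 0x30, C4 = 0x41, C5 = 0xA2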